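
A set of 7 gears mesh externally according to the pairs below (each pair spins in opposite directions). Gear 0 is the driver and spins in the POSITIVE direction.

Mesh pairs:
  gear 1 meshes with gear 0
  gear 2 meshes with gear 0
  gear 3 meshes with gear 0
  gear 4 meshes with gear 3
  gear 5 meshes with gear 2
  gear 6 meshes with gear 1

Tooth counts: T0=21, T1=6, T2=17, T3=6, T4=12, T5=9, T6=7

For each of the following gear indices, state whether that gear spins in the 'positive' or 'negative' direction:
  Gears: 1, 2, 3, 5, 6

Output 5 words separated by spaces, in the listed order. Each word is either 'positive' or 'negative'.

Gear 0 (driver): positive (depth 0)
  gear 1: meshes with gear 0 -> depth 1 -> negative (opposite of gear 0)
  gear 2: meshes with gear 0 -> depth 1 -> negative (opposite of gear 0)
  gear 3: meshes with gear 0 -> depth 1 -> negative (opposite of gear 0)
  gear 4: meshes with gear 3 -> depth 2 -> positive (opposite of gear 3)
  gear 5: meshes with gear 2 -> depth 2 -> positive (opposite of gear 2)
  gear 6: meshes with gear 1 -> depth 2 -> positive (opposite of gear 1)
Queried indices 1, 2, 3, 5, 6 -> negative, negative, negative, positive, positive

Answer: negative negative negative positive positive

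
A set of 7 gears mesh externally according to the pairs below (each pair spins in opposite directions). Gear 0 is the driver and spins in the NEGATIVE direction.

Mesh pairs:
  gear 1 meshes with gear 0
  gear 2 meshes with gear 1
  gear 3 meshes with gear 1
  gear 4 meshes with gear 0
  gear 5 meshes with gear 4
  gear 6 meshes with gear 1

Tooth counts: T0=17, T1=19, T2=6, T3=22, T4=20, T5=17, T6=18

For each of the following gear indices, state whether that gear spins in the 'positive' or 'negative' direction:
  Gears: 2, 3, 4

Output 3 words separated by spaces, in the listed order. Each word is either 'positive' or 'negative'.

Gear 0 (driver): negative (depth 0)
  gear 1: meshes with gear 0 -> depth 1 -> positive (opposite of gear 0)
  gear 2: meshes with gear 1 -> depth 2 -> negative (opposite of gear 1)
  gear 3: meshes with gear 1 -> depth 2 -> negative (opposite of gear 1)
  gear 4: meshes with gear 0 -> depth 1 -> positive (opposite of gear 0)
  gear 5: meshes with gear 4 -> depth 2 -> negative (opposite of gear 4)
  gear 6: meshes with gear 1 -> depth 2 -> negative (opposite of gear 1)
Queried indices 2, 3, 4 -> negative, negative, positive

Answer: negative negative positive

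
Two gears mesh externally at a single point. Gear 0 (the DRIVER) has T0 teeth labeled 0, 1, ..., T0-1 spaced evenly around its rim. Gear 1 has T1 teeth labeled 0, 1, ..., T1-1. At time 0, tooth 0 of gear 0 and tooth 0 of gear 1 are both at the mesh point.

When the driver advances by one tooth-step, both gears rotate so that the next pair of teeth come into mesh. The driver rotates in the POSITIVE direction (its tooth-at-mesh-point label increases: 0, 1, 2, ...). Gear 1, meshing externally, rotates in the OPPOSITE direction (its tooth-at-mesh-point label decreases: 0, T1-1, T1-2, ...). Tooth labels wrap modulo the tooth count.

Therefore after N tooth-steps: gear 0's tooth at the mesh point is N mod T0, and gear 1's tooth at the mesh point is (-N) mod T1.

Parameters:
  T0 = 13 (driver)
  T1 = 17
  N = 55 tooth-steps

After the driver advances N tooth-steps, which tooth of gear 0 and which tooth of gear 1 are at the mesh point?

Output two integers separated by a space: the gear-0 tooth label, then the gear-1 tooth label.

Gear 0 (driver, T0=13): tooth at mesh = N mod T0
  55 = 4 * 13 + 3, so 55 mod 13 = 3
  gear 0 tooth = 3
Gear 1 (driven, T1=17): tooth at mesh = (-N) mod T1
  55 = 3 * 17 + 4, so 55 mod 17 = 4
  (-55) mod 17 = (-4) mod 17 = 17 - 4 = 13
Mesh after 55 steps: gear-0 tooth 3 meets gear-1 tooth 13

Answer: 3 13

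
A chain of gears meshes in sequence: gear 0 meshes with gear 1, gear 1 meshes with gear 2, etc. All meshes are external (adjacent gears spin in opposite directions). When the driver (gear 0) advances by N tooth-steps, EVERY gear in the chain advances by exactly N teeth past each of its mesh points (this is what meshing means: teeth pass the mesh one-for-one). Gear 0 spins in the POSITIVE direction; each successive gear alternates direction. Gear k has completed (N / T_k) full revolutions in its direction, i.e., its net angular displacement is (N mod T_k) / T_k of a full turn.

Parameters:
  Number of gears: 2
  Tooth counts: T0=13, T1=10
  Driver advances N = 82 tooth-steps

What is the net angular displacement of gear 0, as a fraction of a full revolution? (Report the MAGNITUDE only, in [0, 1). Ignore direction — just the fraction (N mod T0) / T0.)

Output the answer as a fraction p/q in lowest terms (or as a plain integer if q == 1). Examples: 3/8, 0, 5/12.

Answer: 4/13

Derivation:
Chain of 2 gears, tooth counts: [13, 10]
  gear 0: T0=13, direction=positive, advance = 82 mod 13 = 4 teeth = 4/13 turn
  gear 1: T1=10, direction=negative, advance = 82 mod 10 = 2 teeth = 2/10 turn
Gear 0: 82 mod 13 = 4
Fraction = 4 / 13 = 4/13 (gcd(4,13)=1) = 4/13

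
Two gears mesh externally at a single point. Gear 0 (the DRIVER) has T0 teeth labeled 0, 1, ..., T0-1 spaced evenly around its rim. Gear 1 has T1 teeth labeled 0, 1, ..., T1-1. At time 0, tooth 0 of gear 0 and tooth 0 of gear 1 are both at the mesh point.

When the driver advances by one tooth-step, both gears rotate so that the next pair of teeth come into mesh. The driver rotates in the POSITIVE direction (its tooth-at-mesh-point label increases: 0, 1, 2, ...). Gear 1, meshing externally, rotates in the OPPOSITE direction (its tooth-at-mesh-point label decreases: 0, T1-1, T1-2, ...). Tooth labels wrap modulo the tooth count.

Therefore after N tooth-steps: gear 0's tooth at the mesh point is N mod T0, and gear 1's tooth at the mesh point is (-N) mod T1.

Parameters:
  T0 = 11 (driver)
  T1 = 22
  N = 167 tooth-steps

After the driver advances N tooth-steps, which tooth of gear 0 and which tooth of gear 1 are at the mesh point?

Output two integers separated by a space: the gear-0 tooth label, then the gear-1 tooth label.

Gear 0 (driver, T0=11): tooth at mesh = N mod T0
  167 = 15 * 11 + 2, so 167 mod 11 = 2
  gear 0 tooth = 2
Gear 1 (driven, T1=22): tooth at mesh = (-N) mod T1
  167 = 7 * 22 + 13, so 167 mod 22 = 13
  (-167) mod 22 = (-13) mod 22 = 22 - 13 = 9
Mesh after 167 steps: gear-0 tooth 2 meets gear-1 tooth 9

Answer: 2 9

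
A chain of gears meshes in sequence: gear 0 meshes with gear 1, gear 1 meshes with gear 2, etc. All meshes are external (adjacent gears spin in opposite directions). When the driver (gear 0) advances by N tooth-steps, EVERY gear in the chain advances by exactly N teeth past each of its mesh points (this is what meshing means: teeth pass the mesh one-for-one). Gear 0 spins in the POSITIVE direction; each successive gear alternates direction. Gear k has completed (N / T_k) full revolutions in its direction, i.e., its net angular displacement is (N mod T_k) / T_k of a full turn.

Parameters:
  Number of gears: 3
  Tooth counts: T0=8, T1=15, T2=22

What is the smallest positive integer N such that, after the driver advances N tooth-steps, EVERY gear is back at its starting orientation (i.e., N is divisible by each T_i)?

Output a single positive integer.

Gear k returns to start when N is a multiple of T_k.
All gears at start simultaneously when N is a common multiple of [8, 15, 22]; the smallest such N is lcm(8, 15, 22).
Start: lcm = T0 = 8
Fold in T1=15: gcd(8, 15) = 1; lcm(8, 15) = 8 * 15 / 1 = 120 / 1 = 120
Fold in T2=22: gcd(120, 22) = 2; lcm(120, 22) = 120 * 22 / 2 = 2640 / 2 = 1320
Full cycle length = 1320

Answer: 1320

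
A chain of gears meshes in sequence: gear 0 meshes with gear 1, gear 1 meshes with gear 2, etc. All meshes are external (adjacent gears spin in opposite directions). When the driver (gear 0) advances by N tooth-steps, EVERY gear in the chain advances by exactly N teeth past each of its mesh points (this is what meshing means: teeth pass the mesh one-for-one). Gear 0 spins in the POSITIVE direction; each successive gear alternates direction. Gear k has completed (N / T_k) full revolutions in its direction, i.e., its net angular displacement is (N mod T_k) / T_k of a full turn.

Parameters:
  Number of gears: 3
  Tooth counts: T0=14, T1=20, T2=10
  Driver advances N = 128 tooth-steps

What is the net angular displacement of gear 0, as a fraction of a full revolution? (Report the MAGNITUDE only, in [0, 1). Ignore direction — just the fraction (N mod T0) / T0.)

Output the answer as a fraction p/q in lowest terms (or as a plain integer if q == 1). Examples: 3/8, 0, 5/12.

Answer: 1/7

Derivation:
Chain of 3 gears, tooth counts: [14, 20, 10]
  gear 0: T0=14, direction=positive, advance = 128 mod 14 = 2 teeth = 2/14 turn
  gear 1: T1=20, direction=negative, advance = 128 mod 20 = 8 teeth = 8/20 turn
  gear 2: T2=10, direction=positive, advance = 128 mod 10 = 8 teeth = 8/10 turn
Gear 0: 128 mod 14 = 2
Fraction = 2 / 14 = 1/7 (gcd(2,14)=2) = 1/7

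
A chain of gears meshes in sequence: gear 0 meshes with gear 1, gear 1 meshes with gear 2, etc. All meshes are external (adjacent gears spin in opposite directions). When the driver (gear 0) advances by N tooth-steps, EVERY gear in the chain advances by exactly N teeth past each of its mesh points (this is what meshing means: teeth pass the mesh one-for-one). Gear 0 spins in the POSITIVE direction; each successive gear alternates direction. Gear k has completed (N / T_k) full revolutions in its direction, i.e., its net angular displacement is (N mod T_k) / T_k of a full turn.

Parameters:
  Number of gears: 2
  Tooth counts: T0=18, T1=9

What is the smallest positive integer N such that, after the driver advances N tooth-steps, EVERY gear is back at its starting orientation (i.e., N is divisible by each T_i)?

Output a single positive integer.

Gear k returns to start when N is a multiple of T_k.
All gears at start simultaneously when N is a common multiple of [18, 9]; the smallest such N is lcm(18, 9).
Start: lcm = T0 = 18
Fold in T1=9: gcd(18, 9) = 9; lcm(18, 9) = 18 * 9 / 9 = 162 / 9 = 18
Full cycle length = 18

Answer: 18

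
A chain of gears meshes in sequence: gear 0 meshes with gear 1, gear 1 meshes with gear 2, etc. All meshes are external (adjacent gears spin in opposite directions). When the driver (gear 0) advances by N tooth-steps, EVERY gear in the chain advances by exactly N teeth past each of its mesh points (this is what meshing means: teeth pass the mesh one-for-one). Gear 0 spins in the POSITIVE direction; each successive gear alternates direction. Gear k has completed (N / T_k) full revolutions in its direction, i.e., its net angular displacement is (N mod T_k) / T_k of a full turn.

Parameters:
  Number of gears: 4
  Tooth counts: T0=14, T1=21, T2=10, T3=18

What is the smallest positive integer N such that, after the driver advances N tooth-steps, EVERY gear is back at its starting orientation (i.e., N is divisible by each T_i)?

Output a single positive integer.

Gear k returns to start when N is a multiple of T_k.
All gears at start simultaneously when N is a common multiple of [14, 21, 10, 18]; the smallest such N is lcm(14, 21, 10, 18).
Start: lcm = T0 = 14
Fold in T1=21: gcd(14, 21) = 7; lcm(14, 21) = 14 * 21 / 7 = 294 / 7 = 42
Fold in T2=10: gcd(42, 10) = 2; lcm(42, 10) = 42 * 10 / 2 = 420 / 2 = 210
Fold in T3=18: gcd(210, 18) = 6; lcm(210, 18) = 210 * 18 / 6 = 3780 / 6 = 630
Full cycle length = 630

Answer: 630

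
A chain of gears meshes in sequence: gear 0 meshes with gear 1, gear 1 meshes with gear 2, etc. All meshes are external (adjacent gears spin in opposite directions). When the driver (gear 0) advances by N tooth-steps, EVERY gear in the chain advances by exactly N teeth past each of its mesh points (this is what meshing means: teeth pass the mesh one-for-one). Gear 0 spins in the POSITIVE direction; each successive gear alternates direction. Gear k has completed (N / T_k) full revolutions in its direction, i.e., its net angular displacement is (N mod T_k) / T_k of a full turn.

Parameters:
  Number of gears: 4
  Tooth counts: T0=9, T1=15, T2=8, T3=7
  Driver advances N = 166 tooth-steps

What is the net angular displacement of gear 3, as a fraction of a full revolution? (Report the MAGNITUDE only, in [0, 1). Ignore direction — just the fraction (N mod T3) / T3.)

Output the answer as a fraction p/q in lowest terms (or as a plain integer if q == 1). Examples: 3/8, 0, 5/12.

Answer: 5/7

Derivation:
Chain of 4 gears, tooth counts: [9, 15, 8, 7]
  gear 0: T0=9, direction=positive, advance = 166 mod 9 = 4 teeth = 4/9 turn
  gear 1: T1=15, direction=negative, advance = 166 mod 15 = 1 teeth = 1/15 turn
  gear 2: T2=8, direction=positive, advance = 166 mod 8 = 6 teeth = 6/8 turn
  gear 3: T3=7, direction=negative, advance = 166 mod 7 = 5 teeth = 5/7 turn
Gear 3: 166 mod 7 = 5
Fraction = 5 / 7 = 5/7 (gcd(5,7)=1) = 5/7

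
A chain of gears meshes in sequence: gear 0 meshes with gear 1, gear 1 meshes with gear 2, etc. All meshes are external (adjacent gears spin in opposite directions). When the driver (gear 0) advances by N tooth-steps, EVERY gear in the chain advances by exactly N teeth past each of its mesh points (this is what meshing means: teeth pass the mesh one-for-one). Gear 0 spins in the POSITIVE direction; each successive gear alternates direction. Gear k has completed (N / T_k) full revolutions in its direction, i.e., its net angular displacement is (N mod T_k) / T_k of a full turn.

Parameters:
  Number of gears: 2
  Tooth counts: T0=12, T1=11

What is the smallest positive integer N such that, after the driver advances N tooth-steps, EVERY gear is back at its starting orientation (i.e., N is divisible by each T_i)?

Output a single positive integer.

Answer: 132

Derivation:
Gear k returns to start when N is a multiple of T_k.
All gears at start simultaneously when N is a common multiple of [12, 11]; the smallest such N is lcm(12, 11).
Start: lcm = T0 = 12
Fold in T1=11: gcd(12, 11) = 1; lcm(12, 11) = 12 * 11 / 1 = 132 / 1 = 132
Full cycle length = 132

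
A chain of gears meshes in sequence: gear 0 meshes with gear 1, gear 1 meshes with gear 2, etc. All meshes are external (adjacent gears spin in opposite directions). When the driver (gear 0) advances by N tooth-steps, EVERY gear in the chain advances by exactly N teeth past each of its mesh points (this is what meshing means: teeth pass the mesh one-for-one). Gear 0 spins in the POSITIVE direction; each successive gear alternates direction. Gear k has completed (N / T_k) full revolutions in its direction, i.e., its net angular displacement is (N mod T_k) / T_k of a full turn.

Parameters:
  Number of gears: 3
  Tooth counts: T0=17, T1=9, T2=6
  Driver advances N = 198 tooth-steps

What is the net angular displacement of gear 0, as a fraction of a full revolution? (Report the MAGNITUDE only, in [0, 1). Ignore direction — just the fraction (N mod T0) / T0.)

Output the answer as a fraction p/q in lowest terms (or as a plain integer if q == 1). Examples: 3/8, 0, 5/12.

Answer: 11/17

Derivation:
Chain of 3 gears, tooth counts: [17, 9, 6]
  gear 0: T0=17, direction=positive, advance = 198 mod 17 = 11 teeth = 11/17 turn
  gear 1: T1=9, direction=negative, advance = 198 mod 9 = 0 teeth = 0/9 turn
  gear 2: T2=6, direction=positive, advance = 198 mod 6 = 0 teeth = 0/6 turn
Gear 0: 198 mod 17 = 11
Fraction = 11 / 17 = 11/17 (gcd(11,17)=1) = 11/17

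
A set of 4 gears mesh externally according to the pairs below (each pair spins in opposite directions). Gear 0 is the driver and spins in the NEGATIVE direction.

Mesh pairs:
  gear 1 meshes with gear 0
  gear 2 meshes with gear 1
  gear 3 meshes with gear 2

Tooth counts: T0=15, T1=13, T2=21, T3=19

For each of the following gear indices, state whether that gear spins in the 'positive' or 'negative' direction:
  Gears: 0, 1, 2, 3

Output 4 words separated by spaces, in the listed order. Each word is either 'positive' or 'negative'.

Answer: negative positive negative positive

Derivation:
Gear 0 (driver): negative (depth 0)
  gear 1: meshes with gear 0 -> depth 1 -> positive (opposite of gear 0)
  gear 2: meshes with gear 1 -> depth 2 -> negative (opposite of gear 1)
  gear 3: meshes with gear 2 -> depth 3 -> positive (opposite of gear 2)
Queried indices 0, 1, 2, 3 -> negative, positive, negative, positive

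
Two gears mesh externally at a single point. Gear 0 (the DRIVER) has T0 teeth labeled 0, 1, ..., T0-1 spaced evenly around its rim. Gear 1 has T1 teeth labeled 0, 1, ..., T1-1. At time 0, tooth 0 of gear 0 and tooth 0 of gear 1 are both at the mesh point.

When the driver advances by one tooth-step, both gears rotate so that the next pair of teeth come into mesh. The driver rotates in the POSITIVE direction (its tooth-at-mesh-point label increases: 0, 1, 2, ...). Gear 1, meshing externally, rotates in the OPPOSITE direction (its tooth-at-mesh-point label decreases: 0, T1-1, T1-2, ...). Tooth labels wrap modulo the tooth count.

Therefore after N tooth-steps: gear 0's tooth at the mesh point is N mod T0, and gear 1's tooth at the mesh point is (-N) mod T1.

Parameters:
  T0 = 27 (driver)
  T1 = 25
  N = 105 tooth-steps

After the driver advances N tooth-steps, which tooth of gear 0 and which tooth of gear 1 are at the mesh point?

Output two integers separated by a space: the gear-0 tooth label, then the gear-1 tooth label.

Gear 0 (driver, T0=27): tooth at mesh = N mod T0
  105 = 3 * 27 + 24, so 105 mod 27 = 24
  gear 0 tooth = 24
Gear 1 (driven, T1=25): tooth at mesh = (-N) mod T1
  105 = 4 * 25 + 5, so 105 mod 25 = 5
  (-105) mod 25 = (-5) mod 25 = 25 - 5 = 20
Mesh after 105 steps: gear-0 tooth 24 meets gear-1 tooth 20

Answer: 24 20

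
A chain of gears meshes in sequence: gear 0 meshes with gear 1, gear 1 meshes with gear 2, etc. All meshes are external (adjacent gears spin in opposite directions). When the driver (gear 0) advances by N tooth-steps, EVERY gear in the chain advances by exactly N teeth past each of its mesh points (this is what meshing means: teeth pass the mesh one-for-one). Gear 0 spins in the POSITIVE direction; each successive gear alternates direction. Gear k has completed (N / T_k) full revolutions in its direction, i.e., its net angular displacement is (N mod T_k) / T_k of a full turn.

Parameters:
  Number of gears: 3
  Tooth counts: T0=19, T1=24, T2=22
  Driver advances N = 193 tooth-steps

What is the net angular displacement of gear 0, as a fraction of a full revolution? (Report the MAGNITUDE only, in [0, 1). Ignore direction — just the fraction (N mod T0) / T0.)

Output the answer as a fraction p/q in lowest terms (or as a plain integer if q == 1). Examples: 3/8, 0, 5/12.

Answer: 3/19

Derivation:
Chain of 3 gears, tooth counts: [19, 24, 22]
  gear 0: T0=19, direction=positive, advance = 193 mod 19 = 3 teeth = 3/19 turn
  gear 1: T1=24, direction=negative, advance = 193 mod 24 = 1 teeth = 1/24 turn
  gear 2: T2=22, direction=positive, advance = 193 mod 22 = 17 teeth = 17/22 turn
Gear 0: 193 mod 19 = 3
Fraction = 3 / 19 = 3/19 (gcd(3,19)=1) = 3/19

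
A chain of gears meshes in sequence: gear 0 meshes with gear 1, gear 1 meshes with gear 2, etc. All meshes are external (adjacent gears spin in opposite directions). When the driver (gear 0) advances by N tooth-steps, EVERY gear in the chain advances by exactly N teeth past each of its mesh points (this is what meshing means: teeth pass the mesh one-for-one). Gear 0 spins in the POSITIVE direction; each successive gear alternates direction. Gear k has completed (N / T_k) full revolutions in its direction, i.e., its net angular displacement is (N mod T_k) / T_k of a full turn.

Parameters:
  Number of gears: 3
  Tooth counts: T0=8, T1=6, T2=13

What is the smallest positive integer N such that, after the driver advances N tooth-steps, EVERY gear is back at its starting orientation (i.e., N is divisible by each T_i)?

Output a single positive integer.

Answer: 312

Derivation:
Gear k returns to start when N is a multiple of T_k.
All gears at start simultaneously when N is a common multiple of [8, 6, 13]; the smallest such N is lcm(8, 6, 13).
Start: lcm = T0 = 8
Fold in T1=6: gcd(8, 6) = 2; lcm(8, 6) = 8 * 6 / 2 = 48 / 2 = 24
Fold in T2=13: gcd(24, 13) = 1; lcm(24, 13) = 24 * 13 / 1 = 312 / 1 = 312
Full cycle length = 312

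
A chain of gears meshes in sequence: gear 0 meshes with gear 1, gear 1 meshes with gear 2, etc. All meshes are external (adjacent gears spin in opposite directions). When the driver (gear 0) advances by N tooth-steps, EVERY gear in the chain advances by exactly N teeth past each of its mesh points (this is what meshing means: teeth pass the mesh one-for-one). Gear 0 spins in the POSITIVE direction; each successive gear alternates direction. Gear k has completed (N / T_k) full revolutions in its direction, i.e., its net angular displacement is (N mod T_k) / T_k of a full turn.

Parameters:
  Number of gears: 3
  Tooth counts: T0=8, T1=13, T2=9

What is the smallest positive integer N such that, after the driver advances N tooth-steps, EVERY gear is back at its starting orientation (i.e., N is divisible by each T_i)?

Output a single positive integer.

Gear k returns to start when N is a multiple of T_k.
All gears at start simultaneously when N is a common multiple of [8, 13, 9]; the smallest such N is lcm(8, 13, 9).
Start: lcm = T0 = 8
Fold in T1=13: gcd(8, 13) = 1; lcm(8, 13) = 8 * 13 / 1 = 104 / 1 = 104
Fold in T2=9: gcd(104, 9) = 1; lcm(104, 9) = 104 * 9 / 1 = 936 / 1 = 936
Full cycle length = 936

Answer: 936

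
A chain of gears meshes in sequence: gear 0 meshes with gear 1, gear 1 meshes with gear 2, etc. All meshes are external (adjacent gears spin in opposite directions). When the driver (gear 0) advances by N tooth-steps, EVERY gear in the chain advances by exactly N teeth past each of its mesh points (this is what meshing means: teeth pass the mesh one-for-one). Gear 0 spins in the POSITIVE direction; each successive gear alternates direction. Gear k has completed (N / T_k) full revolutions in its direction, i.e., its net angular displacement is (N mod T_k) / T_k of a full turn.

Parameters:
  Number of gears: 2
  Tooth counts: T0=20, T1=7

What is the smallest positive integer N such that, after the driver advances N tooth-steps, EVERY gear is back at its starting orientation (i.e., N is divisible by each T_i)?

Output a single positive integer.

Gear k returns to start when N is a multiple of T_k.
All gears at start simultaneously when N is a common multiple of [20, 7]; the smallest such N is lcm(20, 7).
Start: lcm = T0 = 20
Fold in T1=7: gcd(20, 7) = 1; lcm(20, 7) = 20 * 7 / 1 = 140 / 1 = 140
Full cycle length = 140

Answer: 140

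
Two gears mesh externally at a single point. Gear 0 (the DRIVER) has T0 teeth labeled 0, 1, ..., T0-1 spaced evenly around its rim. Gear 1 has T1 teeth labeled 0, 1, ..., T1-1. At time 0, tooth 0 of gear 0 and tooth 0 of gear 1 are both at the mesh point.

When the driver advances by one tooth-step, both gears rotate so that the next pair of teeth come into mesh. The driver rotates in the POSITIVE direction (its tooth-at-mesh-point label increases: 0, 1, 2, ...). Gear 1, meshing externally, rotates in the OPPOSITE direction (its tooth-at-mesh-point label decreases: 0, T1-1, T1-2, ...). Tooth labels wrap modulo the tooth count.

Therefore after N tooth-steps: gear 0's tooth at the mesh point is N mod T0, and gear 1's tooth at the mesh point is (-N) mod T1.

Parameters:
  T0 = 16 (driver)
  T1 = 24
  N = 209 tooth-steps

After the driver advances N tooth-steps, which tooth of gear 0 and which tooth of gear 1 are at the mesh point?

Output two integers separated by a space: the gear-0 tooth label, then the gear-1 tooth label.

Gear 0 (driver, T0=16): tooth at mesh = N mod T0
  209 = 13 * 16 + 1, so 209 mod 16 = 1
  gear 0 tooth = 1
Gear 1 (driven, T1=24): tooth at mesh = (-N) mod T1
  209 = 8 * 24 + 17, so 209 mod 24 = 17
  (-209) mod 24 = (-17) mod 24 = 24 - 17 = 7
Mesh after 209 steps: gear-0 tooth 1 meets gear-1 tooth 7

Answer: 1 7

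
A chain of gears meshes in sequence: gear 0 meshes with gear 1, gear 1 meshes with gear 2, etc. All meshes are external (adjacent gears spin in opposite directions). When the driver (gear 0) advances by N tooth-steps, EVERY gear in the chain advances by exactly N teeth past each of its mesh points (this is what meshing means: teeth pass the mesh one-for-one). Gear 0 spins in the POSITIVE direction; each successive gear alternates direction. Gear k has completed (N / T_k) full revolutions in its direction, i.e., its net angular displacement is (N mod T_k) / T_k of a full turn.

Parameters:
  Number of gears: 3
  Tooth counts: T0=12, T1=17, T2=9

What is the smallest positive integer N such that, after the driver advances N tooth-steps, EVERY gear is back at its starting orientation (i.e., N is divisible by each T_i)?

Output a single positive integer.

Answer: 612

Derivation:
Gear k returns to start when N is a multiple of T_k.
All gears at start simultaneously when N is a common multiple of [12, 17, 9]; the smallest such N is lcm(12, 17, 9).
Start: lcm = T0 = 12
Fold in T1=17: gcd(12, 17) = 1; lcm(12, 17) = 12 * 17 / 1 = 204 / 1 = 204
Fold in T2=9: gcd(204, 9) = 3; lcm(204, 9) = 204 * 9 / 3 = 1836 / 3 = 612
Full cycle length = 612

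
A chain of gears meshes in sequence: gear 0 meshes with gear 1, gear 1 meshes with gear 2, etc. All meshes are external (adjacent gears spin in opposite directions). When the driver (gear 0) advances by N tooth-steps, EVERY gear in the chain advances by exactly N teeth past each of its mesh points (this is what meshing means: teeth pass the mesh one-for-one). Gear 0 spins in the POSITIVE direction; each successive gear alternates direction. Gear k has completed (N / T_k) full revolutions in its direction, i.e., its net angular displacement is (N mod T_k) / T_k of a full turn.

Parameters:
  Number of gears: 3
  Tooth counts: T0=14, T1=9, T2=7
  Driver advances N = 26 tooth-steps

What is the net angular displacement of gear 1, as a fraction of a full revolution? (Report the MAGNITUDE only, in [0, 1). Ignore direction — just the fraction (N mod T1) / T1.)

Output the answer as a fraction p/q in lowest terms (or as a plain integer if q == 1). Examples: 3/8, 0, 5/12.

Chain of 3 gears, tooth counts: [14, 9, 7]
  gear 0: T0=14, direction=positive, advance = 26 mod 14 = 12 teeth = 12/14 turn
  gear 1: T1=9, direction=negative, advance = 26 mod 9 = 8 teeth = 8/9 turn
  gear 2: T2=7, direction=positive, advance = 26 mod 7 = 5 teeth = 5/7 turn
Gear 1: 26 mod 9 = 8
Fraction = 8 / 9 = 8/9 (gcd(8,9)=1) = 8/9

Answer: 8/9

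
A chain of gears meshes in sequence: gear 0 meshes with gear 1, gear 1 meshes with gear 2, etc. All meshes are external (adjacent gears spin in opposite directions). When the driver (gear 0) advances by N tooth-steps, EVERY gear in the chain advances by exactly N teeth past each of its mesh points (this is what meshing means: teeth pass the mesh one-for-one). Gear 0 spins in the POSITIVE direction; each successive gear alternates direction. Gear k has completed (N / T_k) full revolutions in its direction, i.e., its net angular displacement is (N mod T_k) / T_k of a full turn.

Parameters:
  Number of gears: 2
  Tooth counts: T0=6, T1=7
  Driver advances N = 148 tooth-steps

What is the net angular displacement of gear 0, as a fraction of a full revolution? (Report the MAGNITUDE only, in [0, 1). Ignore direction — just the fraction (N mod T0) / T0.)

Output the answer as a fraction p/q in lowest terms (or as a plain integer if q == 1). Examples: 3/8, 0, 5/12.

Chain of 2 gears, tooth counts: [6, 7]
  gear 0: T0=6, direction=positive, advance = 148 mod 6 = 4 teeth = 4/6 turn
  gear 1: T1=7, direction=negative, advance = 148 mod 7 = 1 teeth = 1/7 turn
Gear 0: 148 mod 6 = 4
Fraction = 4 / 6 = 2/3 (gcd(4,6)=2) = 2/3

Answer: 2/3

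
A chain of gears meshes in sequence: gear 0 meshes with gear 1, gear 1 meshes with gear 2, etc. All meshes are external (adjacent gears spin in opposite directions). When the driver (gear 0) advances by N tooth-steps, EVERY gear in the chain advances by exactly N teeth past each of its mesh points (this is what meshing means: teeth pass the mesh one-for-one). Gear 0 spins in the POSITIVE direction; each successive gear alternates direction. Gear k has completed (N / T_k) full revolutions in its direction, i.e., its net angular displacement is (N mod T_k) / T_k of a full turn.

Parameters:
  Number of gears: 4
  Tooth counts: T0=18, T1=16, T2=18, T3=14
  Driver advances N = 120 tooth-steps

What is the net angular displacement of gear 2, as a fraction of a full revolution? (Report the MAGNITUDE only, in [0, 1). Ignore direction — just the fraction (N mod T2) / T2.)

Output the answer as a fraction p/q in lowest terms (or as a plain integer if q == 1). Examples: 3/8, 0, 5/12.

Chain of 4 gears, tooth counts: [18, 16, 18, 14]
  gear 0: T0=18, direction=positive, advance = 120 mod 18 = 12 teeth = 12/18 turn
  gear 1: T1=16, direction=negative, advance = 120 mod 16 = 8 teeth = 8/16 turn
  gear 2: T2=18, direction=positive, advance = 120 mod 18 = 12 teeth = 12/18 turn
  gear 3: T3=14, direction=negative, advance = 120 mod 14 = 8 teeth = 8/14 turn
Gear 2: 120 mod 18 = 12
Fraction = 12 / 18 = 2/3 (gcd(12,18)=6) = 2/3

Answer: 2/3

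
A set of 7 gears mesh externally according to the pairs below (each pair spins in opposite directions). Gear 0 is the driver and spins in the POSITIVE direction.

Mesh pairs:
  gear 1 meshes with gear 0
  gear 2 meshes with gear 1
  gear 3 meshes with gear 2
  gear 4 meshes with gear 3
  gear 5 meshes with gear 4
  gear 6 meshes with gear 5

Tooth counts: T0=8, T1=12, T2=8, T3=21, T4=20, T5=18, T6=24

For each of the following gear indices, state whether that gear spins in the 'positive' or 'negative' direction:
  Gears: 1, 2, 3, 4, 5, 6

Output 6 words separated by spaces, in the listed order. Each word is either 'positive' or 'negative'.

Answer: negative positive negative positive negative positive

Derivation:
Gear 0 (driver): positive (depth 0)
  gear 1: meshes with gear 0 -> depth 1 -> negative (opposite of gear 0)
  gear 2: meshes with gear 1 -> depth 2 -> positive (opposite of gear 1)
  gear 3: meshes with gear 2 -> depth 3 -> negative (opposite of gear 2)
  gear 4: meshes with gear 3 -> depth 4 -> positive (opposite of gear 3)
  gear 5: meshes with gear 4 -> depth 5 -> negative (opposite of gear 4)
  gear 6: meshes with gear 5 -> depth 6 -> positive (opposite of gear 5)
Queried indices 1, 2, 3, 4, 5, 6 -> negative, positive, negative, positive, negative, positive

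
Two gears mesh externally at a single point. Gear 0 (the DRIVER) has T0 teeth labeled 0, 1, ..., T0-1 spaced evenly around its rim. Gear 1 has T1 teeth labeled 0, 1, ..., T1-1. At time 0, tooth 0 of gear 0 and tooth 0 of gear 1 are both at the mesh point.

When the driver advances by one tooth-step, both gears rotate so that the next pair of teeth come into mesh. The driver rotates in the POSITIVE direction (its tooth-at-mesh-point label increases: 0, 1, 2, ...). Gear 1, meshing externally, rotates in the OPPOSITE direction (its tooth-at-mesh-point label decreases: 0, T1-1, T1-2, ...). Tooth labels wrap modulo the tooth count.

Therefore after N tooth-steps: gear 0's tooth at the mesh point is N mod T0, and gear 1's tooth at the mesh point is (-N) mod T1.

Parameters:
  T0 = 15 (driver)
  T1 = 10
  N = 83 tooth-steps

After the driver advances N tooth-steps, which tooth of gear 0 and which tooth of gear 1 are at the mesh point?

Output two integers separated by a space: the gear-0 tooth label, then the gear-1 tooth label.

Answer: 8 7

Derivation:
Gear 0 (driver, T0=15): tooth at mesh = N mod T0
  83 = 5 * 15 + 8, so 83 mod 15 = 8
  gear 0 tooth = 8
Gear 1 (driven, T1=10): tooth at mesh = (-N) mod T1
  83 = 8 * 10 + 3, so 83 mod 10 = 3
  (-83) mod 10 = (-3) mod 10 = 10 - 3 = 7
Mesh after 83 steps: gear-0 tooth 8 meets gear-1 tooth 7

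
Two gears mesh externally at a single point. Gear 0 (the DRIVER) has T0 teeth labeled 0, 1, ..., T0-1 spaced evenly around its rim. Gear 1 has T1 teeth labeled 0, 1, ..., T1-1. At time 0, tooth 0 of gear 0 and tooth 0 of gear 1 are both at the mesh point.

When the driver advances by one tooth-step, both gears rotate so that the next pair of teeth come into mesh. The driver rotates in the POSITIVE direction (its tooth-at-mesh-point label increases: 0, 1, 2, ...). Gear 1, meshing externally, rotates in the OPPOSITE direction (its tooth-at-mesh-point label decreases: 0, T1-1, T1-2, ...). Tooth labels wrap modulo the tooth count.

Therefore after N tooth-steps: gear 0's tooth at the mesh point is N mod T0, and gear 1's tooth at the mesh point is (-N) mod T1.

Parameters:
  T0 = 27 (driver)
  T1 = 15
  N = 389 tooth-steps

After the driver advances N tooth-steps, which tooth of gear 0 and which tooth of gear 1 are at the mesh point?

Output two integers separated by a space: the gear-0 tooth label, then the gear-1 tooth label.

Gear 0 (driver, T0=27): tooth at mesh = N mod T0
  389 = 14 * 27 + 11, so 389 mod 27 = 11
  gear 0 tooth = 11
Gear 1 (driven, T1=15): tooth at mesh = (-N) mod T1
  389 = 25 * 15 + 14, so 389 mod 15 = 14
  (-389) mod 15 = (-14) mod 15 = 15 - 14 = 1
Mesh after 389 steps: gear-0 tooth 11 meets gear-1 tooth 1

Answer: 11 1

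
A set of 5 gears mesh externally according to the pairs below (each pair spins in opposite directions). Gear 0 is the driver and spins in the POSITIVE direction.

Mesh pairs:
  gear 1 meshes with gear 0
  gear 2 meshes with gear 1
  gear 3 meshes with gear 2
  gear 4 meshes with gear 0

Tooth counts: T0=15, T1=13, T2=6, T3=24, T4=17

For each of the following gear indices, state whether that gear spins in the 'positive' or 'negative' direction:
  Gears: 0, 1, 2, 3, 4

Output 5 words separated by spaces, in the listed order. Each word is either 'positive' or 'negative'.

Gear 0 (driver): positive (depth 0)
  gear 1: meshes with gear 0 -> depth 1 -> negative (opposite of gear 0)
  gear 2: meshes with gear 1 -> depth 2 -> positive (opposite of gear 1)
  gear 3: meshes with gear 2 -> depth 3 -> negative (opposite of gear 2)
  gear 4: meshes with gear 0 -> depth 1 -> negative (opposite of gear 0)
Queried indices 0, 1, 2, 3, 4 -> positive, negative, positive, negative, negative

Answer: positive negative positive negative negative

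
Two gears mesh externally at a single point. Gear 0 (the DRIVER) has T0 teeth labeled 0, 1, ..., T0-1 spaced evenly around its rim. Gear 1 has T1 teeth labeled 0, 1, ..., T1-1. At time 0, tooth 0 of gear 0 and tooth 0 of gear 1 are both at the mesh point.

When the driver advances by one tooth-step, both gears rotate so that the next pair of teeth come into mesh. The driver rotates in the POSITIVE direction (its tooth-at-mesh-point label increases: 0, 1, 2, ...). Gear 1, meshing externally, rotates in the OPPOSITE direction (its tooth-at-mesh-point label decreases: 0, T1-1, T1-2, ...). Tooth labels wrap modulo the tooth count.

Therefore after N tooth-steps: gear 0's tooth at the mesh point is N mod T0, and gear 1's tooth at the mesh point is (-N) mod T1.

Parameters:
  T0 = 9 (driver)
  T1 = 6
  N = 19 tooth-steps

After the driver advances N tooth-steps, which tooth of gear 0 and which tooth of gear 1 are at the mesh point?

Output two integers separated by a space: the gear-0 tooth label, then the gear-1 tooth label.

Answer: 1 5

Derivation:
Gear 0 (driver, T0=9): tooth at mesh = N mod T0
  19 = 2 * 9 + 1, so 19 mod 9 = 1
  gear 0 tooth = 1
Gear 1 (driven, T1=6): tooth at mesh = (-N) mod T1
  19 = 3 * 6 + 1, so 19 mod 6 = 1
  (-19) mod 6 = (-1) mod 6 = 6 - 1 = 5
Mesh after 19 steps: gear-0 tooth 1 meets gear-1 tooth 5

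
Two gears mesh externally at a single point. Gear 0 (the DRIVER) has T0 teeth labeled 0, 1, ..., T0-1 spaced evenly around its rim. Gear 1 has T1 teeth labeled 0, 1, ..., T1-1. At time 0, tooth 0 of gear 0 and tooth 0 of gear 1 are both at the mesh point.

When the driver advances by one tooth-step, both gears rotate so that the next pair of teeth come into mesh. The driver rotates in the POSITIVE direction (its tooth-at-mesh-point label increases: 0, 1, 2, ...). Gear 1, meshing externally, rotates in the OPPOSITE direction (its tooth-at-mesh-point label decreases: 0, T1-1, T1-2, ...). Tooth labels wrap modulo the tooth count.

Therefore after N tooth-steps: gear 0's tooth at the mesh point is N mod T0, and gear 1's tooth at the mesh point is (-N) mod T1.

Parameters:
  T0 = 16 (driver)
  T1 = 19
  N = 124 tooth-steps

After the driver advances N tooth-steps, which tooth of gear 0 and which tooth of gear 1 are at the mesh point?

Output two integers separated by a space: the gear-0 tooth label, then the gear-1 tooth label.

Answer: 12 9

Derivation:
Gear 0 (driver, T0=16): tooth at mesh = N mod T0
  124 = 7 * 16 + 12, so 124 mod 16 = 12
  gear 0 tooth = 12
Gear 1 (driven, T1=19): tooth at mesh = (-N) mod T1
  124 = 6 * 19 + 10, so 124 mod 19 = 10
  (-124) mod 19 = (-10) mod 19 = 19 - 10 = 9
Mesh after 124 steps: gear-0 tooth 12 meets gear-1 tooth 9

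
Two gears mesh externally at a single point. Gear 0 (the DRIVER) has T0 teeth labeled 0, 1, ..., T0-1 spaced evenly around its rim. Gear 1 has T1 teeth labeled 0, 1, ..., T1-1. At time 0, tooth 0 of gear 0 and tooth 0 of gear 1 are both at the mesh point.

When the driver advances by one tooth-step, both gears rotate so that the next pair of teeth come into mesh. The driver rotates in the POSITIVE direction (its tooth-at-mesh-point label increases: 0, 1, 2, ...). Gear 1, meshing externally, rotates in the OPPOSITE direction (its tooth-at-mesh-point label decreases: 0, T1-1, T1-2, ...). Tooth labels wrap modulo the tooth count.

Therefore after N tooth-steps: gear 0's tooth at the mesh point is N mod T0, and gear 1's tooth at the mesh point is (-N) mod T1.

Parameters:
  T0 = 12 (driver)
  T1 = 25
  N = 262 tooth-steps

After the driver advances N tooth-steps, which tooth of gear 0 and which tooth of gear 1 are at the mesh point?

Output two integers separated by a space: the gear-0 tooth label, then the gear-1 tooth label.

Gear 0 (driver, T0=12): tooth at mesh = N mod T0
  262 = 21 * 12 + 10, so 262 mod 12 = 10
  gear 0 tooth = 10
Gear 1 (driven, T1=25): tooth at mesh = (-N) mod T1
  262 = 10 * 25 + 12, so 262 mod 25 = 12
  (-262) mod 25 = (-12) mod 25 = 25 - 12 = 13
Mesh after 262 steps: gear-0 tooth 10 meets gear-1 tooth 13

Answer: 10 13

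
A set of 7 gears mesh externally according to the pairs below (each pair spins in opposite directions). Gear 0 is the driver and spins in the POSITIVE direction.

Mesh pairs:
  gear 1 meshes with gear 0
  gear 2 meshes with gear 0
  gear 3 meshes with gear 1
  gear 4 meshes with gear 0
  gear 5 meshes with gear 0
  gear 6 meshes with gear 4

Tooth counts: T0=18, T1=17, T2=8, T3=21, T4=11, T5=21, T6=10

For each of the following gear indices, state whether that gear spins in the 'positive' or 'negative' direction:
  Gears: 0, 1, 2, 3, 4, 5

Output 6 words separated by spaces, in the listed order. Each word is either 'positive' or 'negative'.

Gear 0 (driver): positive (depth 0)
  gear 1: meshes with gear 0 -> depth 1 -> negative (opposite of gear 0)
  gear 2: meshes with gear 0 -> depth 1 -> negative (opposite of gear 0)
  gear 3: meshes with gear 1 -> depth 2 -> positive (opposite of gear 1)
  gear 4: meshes with gear 0 -> depth 1 -> negative (opposite of gear 0)
  gear 5: meshes with gear 0 -> depth 1 -> negative (opposite of gear 0)
  gear 6: meshes with gear 4 -> depth 2 -> positive (opposite of gear 4)
Queried indices 0, 1, 2, 3, 4, 5 -> positive, negative, negative, positive, negative, negative

Answer: positive negative negative positive negative negative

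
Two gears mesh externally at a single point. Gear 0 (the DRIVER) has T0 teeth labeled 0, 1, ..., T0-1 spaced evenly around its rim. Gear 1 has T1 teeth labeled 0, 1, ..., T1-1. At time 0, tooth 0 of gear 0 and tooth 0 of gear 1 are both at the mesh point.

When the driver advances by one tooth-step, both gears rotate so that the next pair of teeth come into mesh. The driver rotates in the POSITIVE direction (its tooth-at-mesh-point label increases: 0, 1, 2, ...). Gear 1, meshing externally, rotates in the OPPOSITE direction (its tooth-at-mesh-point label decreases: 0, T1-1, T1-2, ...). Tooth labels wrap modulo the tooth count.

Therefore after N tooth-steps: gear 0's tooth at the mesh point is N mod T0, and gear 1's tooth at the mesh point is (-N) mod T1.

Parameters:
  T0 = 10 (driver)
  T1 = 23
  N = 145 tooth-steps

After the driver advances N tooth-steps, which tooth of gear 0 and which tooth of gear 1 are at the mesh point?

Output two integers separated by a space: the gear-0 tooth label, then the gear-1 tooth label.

Gear 0 (driver, T0=10): tooth at mesh = N mod T0
  145 = 14 * 10 + 5, so 145 mod 10 = 5
  gear 0 tooth = 5
Gear 1 (driven, T1=23): tooth at mesh = (-N) mod T1
  145 = 6 * 23 + 7, so 145 mod 23 = 7
  (-145) mod 23 = (-7) mod 23 = 23 - 7 = 16
Mesh after 145 steps: gear-0 tooth 5 meets gear-1 tooth 16

Answer: 5 16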